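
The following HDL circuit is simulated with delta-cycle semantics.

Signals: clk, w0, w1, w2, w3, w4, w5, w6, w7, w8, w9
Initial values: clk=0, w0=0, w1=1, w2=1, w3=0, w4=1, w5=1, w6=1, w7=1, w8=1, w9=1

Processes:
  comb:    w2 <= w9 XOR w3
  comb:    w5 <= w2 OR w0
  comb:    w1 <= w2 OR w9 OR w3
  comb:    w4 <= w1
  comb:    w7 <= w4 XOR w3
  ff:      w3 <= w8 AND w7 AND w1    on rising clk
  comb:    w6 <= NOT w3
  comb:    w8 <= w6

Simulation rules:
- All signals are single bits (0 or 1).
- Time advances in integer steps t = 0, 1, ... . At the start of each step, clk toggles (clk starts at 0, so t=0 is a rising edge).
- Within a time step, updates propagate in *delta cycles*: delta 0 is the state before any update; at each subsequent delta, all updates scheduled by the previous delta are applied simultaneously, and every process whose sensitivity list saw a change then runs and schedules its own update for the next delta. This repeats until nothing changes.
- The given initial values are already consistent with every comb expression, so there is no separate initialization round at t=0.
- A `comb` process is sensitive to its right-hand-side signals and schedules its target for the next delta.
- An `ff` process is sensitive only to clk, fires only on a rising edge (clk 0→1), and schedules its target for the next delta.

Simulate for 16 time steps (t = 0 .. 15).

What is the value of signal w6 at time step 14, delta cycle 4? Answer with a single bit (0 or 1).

1

t0.Δ0 w3=0 w5=1 w7=1 w4=1 w0=0 w8=1 w9=1 w1=1 w2=1 w6=1 clk=0
t0.Δ1 w3=0 w5=1 w7=1 w4=1 w0=0 w8=1 w9=1 w1=1 w2=1 w6=1 clk=1
t0.Δ2 w3=1 w5=1 w7=1 w4=1 w0=0 w8=1 w9=1 w1=1 w2=1 w6=1 clk=1
t0.Δ3 w3=1 w5=1 w7=0 w4=1 w0=0 w8=1 w9=1 w1=1 w2=0 w6=0 clk=1
t0.Δ4 w3=1 w5=0 w7=0 w4=1 w0=0 w8=0 w9=1 w1=1 w2=0 w6=0 clk=1
t1.Δ0 w3=1 w5=0 w7=0 w4=1 w0=0 w8=0 w9=1 w1=1 w2=0 w6=0 clk=1
t1.Δ1 w3=1 w5=0 w7=0 w4=1 w0=0 w8=0 w9=1 w1=1 w2=0 w6=0 clk=0
t2.Δ0 w3=1 w5=0 w7=0 w4=1 w0=0 w8=0 w9=1 w1=1 w2=0 w6=0 clk=0
t2.Δ1 w3=1 w5=0 w7=0 w4=1 w0=0 w8=0 w9=1 w1=1 w2=0 w6=0 clk=1
t2.Δ2 w3=0 w5=0 w7=0 w4=1 w0=0 w8=0 w9=1 w1=1 w2=0 w6=0 clk=1
t2.Δ3 w3=0 w5=0 w7=1 w4=1 w0=0 w8=0 w9=1 w1=1 w2=1 w6=1 clk=1
t2.Δ4 w3=0 w5=1 w7=1 w4=1 w0=0 w8=1 w9=1 w1=1 w2=1 w6=1 clk=1
t3.Δ0 w3=0 w5=1 w7=1 w4=1 w0=0 w8=1 w9=1 w1=1 w2=1 w6=1 clk=1
t3.Δ1 w3=0 w5=1 w7=1 w4=1 w0=0 w8=1 w9=1 w1=1 w2=1 w6=1 clk=0
t4.Δ0 w3=0 w5=1 w7=1 w4=1 w0=0 w8=1 w9=1 w1=1 w2=1 w6=1 clk=0
t4.Δ1 w3=0 w5=1 w7=1 w4=1 w0=0 w8=1 w9=1 w1=1 w2=1 w6=1 clk=1
t4.Δ2 w3=1 w5=1 w7=1 w4=1 w0=0 w8=1 w9=1 w1=1 w2=1 w6=1 clk=1
t4.Δ3 w3=1 w5=1 w7=0 w4=1 w0=0 w8=1 w9=1 w1=1 w2=0 w6=0 clk=1
t4.Δ4 w3=1 w5=0 w7=0 w4=1 w0=0 w8=0 w9=1 w1=1 w2=0 w6=0 clk=1
t5.Δ0 w3=1 w5=0 w7=0 w4=1 w0=0 w8=0 w9=1 w1=1 w2=0 w6=0 clk=1
t5.Δ1 w3=1 w5=0 w7=0 w4=1 w0=0 w8=0 w9=1 w1=1 w2=0 w6=0 clk=0
t6.Δ0 w3=1 w5=0 w7=0 w4=1 w0=0 w8=0 w9=1 w1=1 w2=0 w6=0 clk=0
t6.Δ1 w3=1 w5=0 w7=0 w4=1 w0=0 w8=0 w9=1 w1=1 w2=0 w6=0 clk=1
t6.Δ2 w3=0 w5=0 w7=0 w4=1 w0=0 w8=0 w9=1 w1=1 w2=0 w6=0 clk=1
t6.Δ3 w3=0 w5=0 w7=1 w4=1 w0=0 w8=0 w9=1 w1=1 w2=1 w6=1 clk=1
t6.Δ4 w3=0 w5=1 w7=1 w4=1 w0=0 w8=1 w9=1 w1=1 w2=1 w6=1 clk=1
t7.Δ0 w3=0 w5=1 w7=1 w4=1 w0=0 w8=1 w9=1 w1=1 w2=1 w6=1 clk=1
t7.Δ1 w3=0 w5=1 w7=1 w4=1 w0=0 w8=1 w9=1 w1=1 w2=1 w6=1 clk=0
t8.Δ0 w3=0 w5=1 w7=1 w4=1 w0=0 w8=1 w9=1 w1=1 w2=1 w6=1 clk=0
t8.Δ1 w3=0 w5=1 w7=1 w4=1 w0=0 w8=1 w9=1 w1=1 w2=1 w6=1 clk=1
t8.Δ2 w3=1 w5=1 w7=1 w4=1 w0=0 w8=1 w9=1 w1=1 w2=1 w6=1 clk=1
t8.Δ3 w3=1 w5=1 w7=0 w4=1 w0=0 w8=1 w9=1 w1=1 w2=0 w6=0 clk=1
t8.Δ4 w3=1 w5=0 w7=0 w4=1 w0=0 w8=0 w9=1 w1=1 w2=0 w6=0 clk=1
t9.Δ0 w3=1 w5=0 w7=0 w4=1 w0=0 w8=0 w9=1 w1=1 w2=0 w6=0 clk=1
t9.Δ1 w3=1 w5=0 w7=0 w4=1 w0=0 w8=0 w9=1 w1=1 w2=0 w6=0 clk=0
t10.Δ0 w3=1 w5=0 w7=0 w4=1 w0=0 w8=0 w9=1 w1=1 w2=0 w6=0 clk=0
t10.Δ1 w3=1 w5=0 w7=0 w4=1 w0=0 w8=0 w9=1 w1=1 w2=0 w6=0 clk=1
t10.Δ2 w3=0 w5=0 w7=0 w4=1 w0=0 w8=0 w9=1 w1=1 w2=0 w6=0 clk=1
t10.Δ3 w3=0 w5=0 w7=1 w4=1 w0=0 w8=0 w9=1 w1=1 w2=1 w6=1 clk=1
t10.Δ4 w3=0 w5=1 w7=1 w4=1 w0=0 w8=1 w9=1 w1=1 w2=1 w6=1 clk=1
t11.Δ0 w3=0 w5=1 w7=1 w4=1 w0=0 w8=1 w9=1 w1=1 w2=1 w6=1 clk=1
t11.Δ1 w3=0 w5=1 w7=1 w4=1 w0=0 w8=1 w9=1 w1=1 w2=1 w6=1 clk=0
t12.Δ0 w3=0 w5=1 w7=1 w4=1 w0=0 w8=1 w9=1 w1=1 w2=1 w6=1 clk=0
t12.Δ1 w3=0 w5=1 w7=1 w4=1 w0=0 w8=1 w9=1 w1=1 w2=1 w6=1 clk=1
t12.Δ2 w3=1 w5=1 w7=1 w4=1 w0=0 w8=1 w9=1 w1=1 w2=1 w6=1 clk=1
t12.Δ3 w3=1 w5=1 w7=0 w4=1 w0=0 w8=1 w9=1 w1=1 w2=0 w6=0 clk=1
t12.Δ4 w3=1 w5=0 w7=0 w4=1 w0=0 w8=0 w9=1 w1=1 w2=0 w6=0 clk=1
t13.Δ0 w3=1 w5=0 w7=0 w4=1 w0=0 w8=0 w9=1 w1=1 w2=0 w6=0 clk=1
t13.Δ1 w3=1 w5=0 w7=0 w4=1 w0=0 w8=0 w9=1 w1=1 w2=0 w6=0 clk=0
t14.Δ0 w3=1 w5=0 w7=0 w4=1 w0=0 w8=0 w9=1 w1=1 w2=0 w6=0 clk=0
t14.Δ1 w3=1 w5=0 w7=0 w4=1 w0=0 w8=0 w9=1 w1=1 w2=0 w6=0 clk=1
t14.Δ2 w3=0 w5=0 w7=0 w4=1 w0=0 w8=0 w9=1 w1=1 w2=0 w6=0 clk=1
t14.Δ3 w3=0 w5=0 w7=1 w4=1 w0=0 w8=0 w9=1 w1=1 w2=1 w6=1 clk=1
t14.Δ4 w3=0 w5=1 w7=1 w4=1 w0=0 w8=1 w9=1 w1=1 w2=1 w6=1 clk=1
t15.Δ0 w3=0 w5=1 w7=1 w4=1 w0=0 w8=1 w9=1 w1=1 w2=1 w6=1 clk=1
t15.Δ1 w3=0 w5=1 w7=1 w4=1 w0=0 w8=1 w9=1 w1=1 w2=1 w6=1 clk=0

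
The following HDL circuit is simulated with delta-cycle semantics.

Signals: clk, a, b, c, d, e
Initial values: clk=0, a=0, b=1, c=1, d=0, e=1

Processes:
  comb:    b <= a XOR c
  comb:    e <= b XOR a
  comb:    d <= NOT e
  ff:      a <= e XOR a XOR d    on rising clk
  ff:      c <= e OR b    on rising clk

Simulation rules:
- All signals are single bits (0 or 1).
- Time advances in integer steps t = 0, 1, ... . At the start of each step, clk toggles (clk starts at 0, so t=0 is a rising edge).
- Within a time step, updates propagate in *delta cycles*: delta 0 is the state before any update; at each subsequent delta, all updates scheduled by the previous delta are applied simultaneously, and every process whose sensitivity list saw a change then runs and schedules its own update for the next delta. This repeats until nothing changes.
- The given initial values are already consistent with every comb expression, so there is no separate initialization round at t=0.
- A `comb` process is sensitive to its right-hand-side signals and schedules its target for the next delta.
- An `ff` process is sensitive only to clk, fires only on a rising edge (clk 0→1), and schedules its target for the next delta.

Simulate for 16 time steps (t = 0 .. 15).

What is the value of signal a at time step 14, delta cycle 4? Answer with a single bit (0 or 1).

0

t=0 Δ0: b=1 a=0 clk=0 c=1 d=0 e=1
  Δ1: clk:0→1
  Δ2: a:0→1
  Δ3: b:1→0, e:1→0
  Δ4: d:0→1, e:0→1
  Δ5: d:1→0
  (5Δ to stable)
t=1 Δ0: b=0 a=1 clk=1 c=1 d=0 e=1
  Δ1: clk:1→0
  (1Δ to stable)
t=2 Δ0: b=0 a=1 clk=0 c=1 d=0 e=1
  Δ1: clk:0→1
  Δ2: a:1→0
  Δ3: b:0→1, e:1→0
  Δ4: d:0→1, e:0→1
  Δ5: d:1→0
  (5Δ to stable)
t=3 Δ0: b=1 a=0 clk=1 c=1 d=0 e=1
  Δ1: clk:1→0
  (1Δ to stable)
t=4 Δ0: b=1 a=0 clk=0 c=1 d=0 e=1
  Δ1: clk:0→1
  Δ2: a:0→1
  Δ3: b:1→0, e:1→0
  Δ4: d:0→1, e:0→1
  Δ5: d:1→0
  (5Δ to stable)
t=5 Δ0: b=0 a=1 clk=1 c=1 d=0 e=1
  Δ1: clk:1→0
  (1Δ to stable)
t=6 Δ0: b=0 a=1 clk=0 c=1 d=0 e=1
  Δ1: clk:0→1
  Δ2: a:1→0
  Δ3: b:0→1, e:1→0
  Δ4: d:0→1, e:0→1
  Δ5: d:1→0
  (5Δ to stable)
t=7 Δ0: b=1 a=0 clk=1 c=1 d=0 e=1
  Δ1: clk:1→0
  (1Δ to stable)
t=8 Δ0: b=1 a=0 clk=0 c=1 d=0 e=1
  Δ1: clk:0→1
  Δ2: a:0→1
  Δ3: b:1→0, e:1→0
  Δ4: d:0→1, e:0→1
  Δ5: d:1→0
  (5Δ to stable)
t=9 Δ0: b=0 a=1 clk=1 c=1 d=0 e=1
  Δ1: clk:1→0
  (1Δ to stable)
t=10 Δ0: b=0 a=1 clk=0 c=1 d=0 e=1
  Δ1: clk:0→1
  Δ2: a:1→0
  Δ3: b:0→1, e:1→0
  Δ4: d:0→1, e:0→1
  Δ5: d:1→0
  (5Δ to stable)
t=11 Δ0: b=1 a=0 clk=1 c=1 d=0 e=1
  Δ1: clk:1→0
  (1Δ to stable)
t=12 Δ0: b=1 a=0 clk=0 c=1 d=0 e=1
  Δ1: clk:0→1
  Δ2: a:0→1
  Δ3: b:1→0, e:1→0
  Δ4: d:0→1, e:0→1
  Δ5: d:1→0
  (5Δ to stable)
t=13 Δ0: b=0 a=1 clk=1 c=1 d=0 e=1
  Δ1: clk:1→0
  (1Δ to stable)
t=14 Δ0: b=0 a=1 clk=0 c=1 d=0 e=1
  Δ1: clk:0→1
  Δ2: a:1→0
  Δ3: b:0→1, e:1→0
  Δ4: d:0→1, e:0→1
  Δ5: d:1→0
  (5Δ to stable)
t=15 Δ0: b=1 a=0 clk=1 c=1 d=0 e=1
  Δ1: clk:1→0
  (1Δ to stable)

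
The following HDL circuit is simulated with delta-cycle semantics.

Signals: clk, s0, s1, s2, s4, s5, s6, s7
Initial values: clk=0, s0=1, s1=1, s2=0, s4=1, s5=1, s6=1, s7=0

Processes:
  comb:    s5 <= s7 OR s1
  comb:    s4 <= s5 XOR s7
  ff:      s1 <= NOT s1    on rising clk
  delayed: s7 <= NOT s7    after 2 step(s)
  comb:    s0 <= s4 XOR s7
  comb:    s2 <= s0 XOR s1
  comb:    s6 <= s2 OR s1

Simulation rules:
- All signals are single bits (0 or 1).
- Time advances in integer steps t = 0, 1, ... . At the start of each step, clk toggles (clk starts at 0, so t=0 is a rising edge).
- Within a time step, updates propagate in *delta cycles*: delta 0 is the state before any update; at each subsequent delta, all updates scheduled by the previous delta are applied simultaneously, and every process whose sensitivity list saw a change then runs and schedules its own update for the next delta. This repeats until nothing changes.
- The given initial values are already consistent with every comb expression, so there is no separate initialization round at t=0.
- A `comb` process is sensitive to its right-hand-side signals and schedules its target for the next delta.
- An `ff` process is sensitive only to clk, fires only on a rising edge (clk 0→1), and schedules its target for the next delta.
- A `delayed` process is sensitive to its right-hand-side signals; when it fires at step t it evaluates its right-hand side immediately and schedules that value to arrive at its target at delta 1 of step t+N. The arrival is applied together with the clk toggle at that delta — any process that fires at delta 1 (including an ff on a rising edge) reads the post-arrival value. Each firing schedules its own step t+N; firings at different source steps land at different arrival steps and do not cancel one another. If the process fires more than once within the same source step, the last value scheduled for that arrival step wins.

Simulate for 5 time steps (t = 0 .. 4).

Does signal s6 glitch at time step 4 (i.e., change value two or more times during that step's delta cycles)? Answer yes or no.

yes

[bits: s5,s0,s1,clk,s7,s2,s6,s4]
t=0: Δ0=11100011 Δ1=11110011 Δ2=11010011 Δ3=01010101 Δ4=01010110 Δ5=00010110 Δ6=00010010 Δ7=00010000 | 7Δ
t=1: Δ0=00010000 Δ1=00000000 | 1Δ
t=2: Δ0=00000000 Δ1=00010000 Δ2=00110000 Δ3=10110110 Δ4=10110111 Δ5=11110111 Δ6=11110011 | 6Δ
t=3: Δ0=11110011 Δ1=11100011 | 1Δ
t=4: Δ0=11100011 Δ1=11110011 Δ2=11010011 Δ3=01010101 Δ4=01010110 Δ5=00010110 Δ6=00010010 Δ7=00010000 | 7Δ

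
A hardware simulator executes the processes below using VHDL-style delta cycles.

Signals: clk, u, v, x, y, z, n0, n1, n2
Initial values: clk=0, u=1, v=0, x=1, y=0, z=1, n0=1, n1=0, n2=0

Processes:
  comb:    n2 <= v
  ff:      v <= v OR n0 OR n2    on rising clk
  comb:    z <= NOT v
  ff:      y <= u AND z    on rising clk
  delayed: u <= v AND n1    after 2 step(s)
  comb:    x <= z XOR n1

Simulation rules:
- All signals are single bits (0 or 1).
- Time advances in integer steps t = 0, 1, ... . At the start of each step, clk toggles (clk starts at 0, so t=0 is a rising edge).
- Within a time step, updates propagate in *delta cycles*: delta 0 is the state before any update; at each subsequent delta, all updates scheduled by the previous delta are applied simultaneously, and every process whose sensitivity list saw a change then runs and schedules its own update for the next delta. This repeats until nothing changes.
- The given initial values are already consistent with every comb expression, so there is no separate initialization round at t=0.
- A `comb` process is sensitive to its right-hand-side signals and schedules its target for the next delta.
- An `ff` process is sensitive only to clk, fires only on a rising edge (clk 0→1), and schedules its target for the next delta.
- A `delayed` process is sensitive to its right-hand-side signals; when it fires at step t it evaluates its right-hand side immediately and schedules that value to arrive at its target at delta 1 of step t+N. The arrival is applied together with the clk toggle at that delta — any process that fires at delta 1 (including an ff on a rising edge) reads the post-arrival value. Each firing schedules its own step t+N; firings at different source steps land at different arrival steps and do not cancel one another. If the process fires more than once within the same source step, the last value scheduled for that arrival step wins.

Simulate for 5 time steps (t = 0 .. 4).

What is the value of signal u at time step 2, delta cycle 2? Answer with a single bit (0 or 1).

[bits: n0,v,y,n2,z,n1,clk,u,x]
t=0: Δ0=100010011 Δ1=100010111 Δ2=111010111 Δ3=111100111 Δ4=111100110 | 4Δ
t=1: Δ0=111100110 Δ1=111100010 | 1Δ
t=2: Δ0=111100010 Δ1=111100100 Δ2=110100100 | 2Δ
t=3: Δ0=110100100 Δ1=110100000 | 1Δ
t=4: Δ0=110100000 Δ1=110100100 | 1Δ

0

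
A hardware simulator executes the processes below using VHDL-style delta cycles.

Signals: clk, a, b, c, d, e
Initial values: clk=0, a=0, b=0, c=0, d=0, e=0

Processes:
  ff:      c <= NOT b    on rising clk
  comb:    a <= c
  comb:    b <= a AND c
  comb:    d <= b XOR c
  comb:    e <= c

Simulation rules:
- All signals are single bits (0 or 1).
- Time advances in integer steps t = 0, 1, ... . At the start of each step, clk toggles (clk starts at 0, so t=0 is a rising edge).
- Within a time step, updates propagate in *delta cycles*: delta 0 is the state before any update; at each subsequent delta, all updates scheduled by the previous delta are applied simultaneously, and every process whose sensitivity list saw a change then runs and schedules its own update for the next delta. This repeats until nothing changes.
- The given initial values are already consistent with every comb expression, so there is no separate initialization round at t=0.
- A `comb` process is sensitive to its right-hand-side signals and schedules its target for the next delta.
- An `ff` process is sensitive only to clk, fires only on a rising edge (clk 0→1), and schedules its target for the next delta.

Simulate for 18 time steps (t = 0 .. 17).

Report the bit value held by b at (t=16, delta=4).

t0.Δ0 b=0 a=0 d=0 c=0 clk=0 e=0
t0.Δ1 b=0 a=0 d=0 c=0 clk=1 e=0
t0.Δ2 b=0 a=0 d=0 c=1 clk=1 e=0
t0.Δ3 b=0 a=1 d=1 c=1 clk=1 e=1
t0.Δ4 b=1 a=1 d=1 c=1 clk=1 e=1
t0.Δ5 b=1 a=1 d=0 c=1 clk=1 e=1
t1.Δ0 b=1 a=1 d=0 c=1 clk=1 e=1
t1.Δ1 b=1 a=1 d=0 c=1 clk=0 e=1
t2.Δ0 b=1 a=1 d=0 c=1 clk=0 e=1
t2.Δ1 b=1 a=1 d=0 c=1 clk=1 e=1
t2.Δ2 b=1 a=1 d=0 c=0 clk=1 e=1
t2.Δ3 b=0 a=0 d=1 c=0 clk=1 e=0
t2.Δ4 b=0 a=0 d=0 c=0 clk=1 e=0
t3.Δ0 b=0 a=0 d=0 c=0 clk=1 e=0
t3.Δ1 b=0 a=0 d=0 c=0 clk=0 e=0
t4.Δ0 b=0 a=0 d=0 c=0 clk=0 e=0
t4.Δ1 b=0 a=0 d=0 c=0 clk=1 e=0
t4.Δ2 b=0 a=0 d=0 c=1 clk=1 e=0
t4.Δ3 b=0 a=1 d=1 c=1 clk=1 e=1
t4.Δ4 b=1 a=1 d=1 c=1 clk=1 e=1
t4.Δ5 b=1 a=1 d=0 c=1 clk=1 e=1
t5.Δ0 b=1 a=1 d=0 c=1 clk=1 e=1
t5.Δ1 b=1 a=1 d=0 c=1 clk=0 e=1
t6.Δ0 b=1 a=1 d=0 c=1 clk=0 e=1
t6.Δ1 b=1 a=1 d=0 c=1 clk=1 e=1
t6.Δ2 b=1 a=1 d=0 c=0 clk=1 e=1
t6.Δ3 b=0 a=0 d=1 c=0 clk=1 e=0
t6.Δ4 b=0 a=0 d=0 c=0 clk=1 e=0
t7.Δ0 b=0 a=0 d=0 c=0 clk=1 e=0
t7.Δ1 b=0 a=0 d=0 c=0 clk=0 e=0
t8.Δ0 b=0 a=0 d=0 c=0 clk=0 e=0
t8.Δ1 b=0 a=0 d=0 c=0 clk=1 e=0
t8.Δ2 b=0 a=0 d=0 c=1 clk=1 e=0
t8.Δ3 b=0 a=1 d=1 c=1 clk=1 e=1
t8.Δ4 b=1 a=1 d=1 c=1 clk=1 e=1
t8.Δ5 b=1 a=1 d=0 c=1 clk=1 e=1
t9.Δ0 b=1 a=1 d=0 c=1 clk=1 e=1
t9.Δ1 b=1 a=1 d=0 c=1 clk=0 e=1
t10.Δ0 b=1 a=1 d=0 c=1 clk=0 e=1
t10.Δ1 b=1 a=1 d=0 c=1 clk=1 e=1
t10.Δ2 b=1 a=1 d=0 c=0 clk=1 e=1
t10.Δ3 b=0 a=0 d=1 c=0 clk=1 e=0
t10.Δ4 b=0 a=0 d=0 c=0 clk=1 e=0
t11.Δ0 b=0 a=0 d=0 c=0 clk=1 e=0
t11.Δ1 b=0 a=0 d=0 c=0 clk=0 e=0
t12.Δ0 b=0 a=0 d=0 c=0 clk=0 e=0
t12.Δ1 b=0 a=0 d=0 c=0 clk=1 e=0
t12.Δ2 b=0 a=0 d=0 c=1 clk=1 e=0
t12.Δ3 b=0 a=1 d=1 c=1 clk=1 e=1
t12.Δ4 b=1 a=1 d=1 c=1 clk=1 e=1
t12.Δ5 b=1 a=1 d=0 c=1 clk=1 e=1
t13.Δ0 b=1 a=1 d=0 c=1 clk=1 e=1
t13.Δ1 b=1 a=1 d=0 c=1 clk=0 e=1
t14.Δ0 b=1 a=1 d=0 c=1 clk=0 e=1
t14.Δ1 b=1 a=1 d=0 c=1 clk=1 e=1
t14.Δ2 b=1 a=1 d=0 c=0 clk=1 e=1
t14.Δ3 b=0 a=0 d=1 c=0 clk=1 e=0
t14.Δ4 b=0 a=0 d=0 c=0 clk=1 e=0
t15.Δ0 b=0 a=0 d=0 c=0 clk=1 e=0
t15.Δ1 b=0 a=0 d=0 c=0 clk=0 e=0
t16.Δ0 b=0 a=0 d=0 c=0 clk=0 e=0
t16.Δ1 b=0 a=0 d=0 c=0 clk=1 e=0
t16.Δ2 b=0 a=0 d=0 c=1 clk=1 e=0
t16.Δ3 b=0 a=1 d=1 c=1 clk=1 e=1
t16.Δ4 b=1 a=1 d=1 c=1 clk=1 e=1
t16.Δ5 b=1 a=1 d=0 c=1 clk=1 e=1
t17.Δ0 b=1 a=1 d=0 c=1 clk=1 e=1
t17.Δ1 b=1 a=1 d=0 c=1 clk=0 e=1

1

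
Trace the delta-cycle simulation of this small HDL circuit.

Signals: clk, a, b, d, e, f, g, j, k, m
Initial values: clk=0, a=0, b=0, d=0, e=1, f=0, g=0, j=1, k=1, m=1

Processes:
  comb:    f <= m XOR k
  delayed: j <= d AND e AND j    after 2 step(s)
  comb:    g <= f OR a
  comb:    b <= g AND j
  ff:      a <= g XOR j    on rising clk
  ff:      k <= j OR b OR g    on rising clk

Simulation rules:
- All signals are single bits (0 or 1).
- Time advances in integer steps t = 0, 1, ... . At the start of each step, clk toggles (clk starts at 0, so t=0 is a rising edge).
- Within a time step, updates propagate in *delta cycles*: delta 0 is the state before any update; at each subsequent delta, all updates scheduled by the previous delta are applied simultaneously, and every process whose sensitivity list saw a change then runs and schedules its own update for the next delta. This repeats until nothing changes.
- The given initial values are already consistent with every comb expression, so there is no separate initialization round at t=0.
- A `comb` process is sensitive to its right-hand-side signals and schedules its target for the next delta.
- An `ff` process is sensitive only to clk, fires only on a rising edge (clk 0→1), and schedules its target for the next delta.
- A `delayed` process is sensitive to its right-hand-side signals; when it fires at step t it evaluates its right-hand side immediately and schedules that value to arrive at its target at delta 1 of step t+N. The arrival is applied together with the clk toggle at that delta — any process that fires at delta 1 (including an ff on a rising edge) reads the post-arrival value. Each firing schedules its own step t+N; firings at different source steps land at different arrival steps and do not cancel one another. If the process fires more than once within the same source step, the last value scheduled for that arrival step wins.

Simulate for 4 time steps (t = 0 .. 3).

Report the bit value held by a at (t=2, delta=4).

0

[bits: clk,g,a,d,f,b,m,k,j,e]
t=0: Δ0=0000001111 Δ1=1000001111 Δ2=1010001111 Δ3=1110001111 Δ4=1110011111 | 4Δ
t=1: Δ0=1110011111 Δ1=0110011111 | 1Δ
t=2: Δ0=0110011111 Δ1=1110011111 Δ2=1100011111 Δ3=1000011111 Δ4=1000001111 | 4Δ
t=3: Δ0=1000001111 Δ1=0000001111 | 1Δ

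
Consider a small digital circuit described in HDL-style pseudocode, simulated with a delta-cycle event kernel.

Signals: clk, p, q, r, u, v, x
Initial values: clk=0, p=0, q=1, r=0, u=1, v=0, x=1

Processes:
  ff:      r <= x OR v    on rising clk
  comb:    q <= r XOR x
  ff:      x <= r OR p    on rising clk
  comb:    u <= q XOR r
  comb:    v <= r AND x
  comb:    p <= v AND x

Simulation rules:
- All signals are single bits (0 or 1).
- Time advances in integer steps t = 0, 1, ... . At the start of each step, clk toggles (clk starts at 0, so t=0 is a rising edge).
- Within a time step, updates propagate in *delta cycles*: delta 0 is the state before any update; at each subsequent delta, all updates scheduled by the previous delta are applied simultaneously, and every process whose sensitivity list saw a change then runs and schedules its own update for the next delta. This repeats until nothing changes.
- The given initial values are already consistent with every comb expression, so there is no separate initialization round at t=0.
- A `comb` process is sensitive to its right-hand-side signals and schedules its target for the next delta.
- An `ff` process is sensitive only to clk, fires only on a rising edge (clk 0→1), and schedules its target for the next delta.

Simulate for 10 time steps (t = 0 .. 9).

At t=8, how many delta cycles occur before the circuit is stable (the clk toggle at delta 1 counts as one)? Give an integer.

3

t0.Δ0 x=1 v=0 clk=0 u=1 q=1 r=0 p=0
t0.Δ1 x=1 v=0 clk=1 u=1 q=1 r=0 p=0
t0.Δ2 x=0 v=0 clk=1 u=1 q=1 r=1 p=0
t0.Δ3 x=0 v=0 clk=1 u=0 q=1 r=1 p=0
t1.Δ0 x=0 v=0 clk=1 u=0 q=1 r=1 p=0
t1.Δ1 x=0 v=0 clk=0 u=0 q=1 r=1 p=0
t2.Δ0 x=0 v=0 clk=0 u=0 q=1 r=1 p=0
t2.Δ1 x=0 v=0 clk=1 u=0 q=1 r=1 p=0
t2.Δ2 x=1 v=0 clk=1 u=0 q=1 r=0 p=0
t2.Δ3 x=1 v=0 clk=1 u=1 q=1 r=0 p=0
t3.Δ0 x=1 v=0 clk=1 u=1 q=1 r=0 p=0
t3.Δ1 x=1 v=0 clk=0 u=1 q=1 r=0 p=0
t4.Δ0 x=1 v=0 clk=0 u=1 q=1 r=0 p=0
t4.Δ1 x=1 v=0 clk=1 u=1 q=1 r=0 p=0
t4.Δ2 x=0 v=0 clk=1 u=1 q=1 r=1 p=0
t4.Δ3 x=0 v=0 clk=1 u=0 q=1 r=1 p=0
t5.Δ0 x=0 v=0 clk=1 u=0 q=1 r=1 p=0
t5.Δ1 x=0 v=0 clk=0 u=0 q=1 r=1 p=0
t6.Δ0 x=0 v=0 clk=0 u=0 q=1 r=1 p=0
t6.Δ1 x=0 v=0 clk=1 u=0 q=1 r=1 p=0
t6.Δ2 x=1 v=0 clk=1 u=0 q=1 r=0 p=0
t6.Δ3 x=1 v=0 clk=1 u=1 q=1 r=0 p=0
t7.Δ0 x=1 v=0 clk=1 u=1 q=1 r=0 p=0
t7.Δ1 x=1 v=0 clk=0 u=1 q=1 r=0 p=0
t8.Δ0 x=1 v=0 clk=0 u=1 q=1 r=0 p=0
t8.Δ1 x=1 v=0 clk=1 u=1 q=1 r=0 p=0
t8.Δ2 x=0 v=0 clk=1 u=1 q=1 r=1 p=0
t8.Δ3 x=0 v=0 clk=1 u=0 q=1 r=1 p=0
t9.Δ0 x=0 v=0 clk=1 u=0 q=1 r=1 p=0
t9.Δ1 x=0 v=0 clk=0 u=0 q=1 r=1 p=0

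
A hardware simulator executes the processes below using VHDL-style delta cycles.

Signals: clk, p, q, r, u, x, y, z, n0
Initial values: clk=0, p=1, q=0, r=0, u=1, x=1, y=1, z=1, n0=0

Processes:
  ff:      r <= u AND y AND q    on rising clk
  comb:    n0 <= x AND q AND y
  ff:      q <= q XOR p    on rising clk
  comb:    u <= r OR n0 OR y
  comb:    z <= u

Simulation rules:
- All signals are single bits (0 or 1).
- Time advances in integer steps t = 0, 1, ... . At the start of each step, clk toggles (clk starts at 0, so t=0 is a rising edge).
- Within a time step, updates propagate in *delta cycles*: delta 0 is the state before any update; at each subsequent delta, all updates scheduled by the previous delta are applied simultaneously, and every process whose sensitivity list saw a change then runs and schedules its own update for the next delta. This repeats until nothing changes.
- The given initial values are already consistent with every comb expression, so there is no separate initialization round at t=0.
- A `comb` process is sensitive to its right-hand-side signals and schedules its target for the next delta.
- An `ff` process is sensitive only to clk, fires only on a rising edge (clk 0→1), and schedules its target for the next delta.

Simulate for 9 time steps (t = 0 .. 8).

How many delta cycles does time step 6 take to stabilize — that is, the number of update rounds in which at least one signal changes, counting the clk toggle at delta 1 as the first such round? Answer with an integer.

t0.Δ0 q=0 n0=0 y=1 clk=0 z=1 p=1 u=1 r=0 x=1
t0.Δ1 q=0 n0=0 y=1 clk=1 z=1 p=1 u=1 r=0 x=1
t0.Δ2 q=1 n0=0 y=1 clk=1 z=1 p=1 u=1 r=0 x=1
t0.Δ3 q=1 n0=1 y=1 clk=1 z=1 p=1 u=1 r=0 x=1
t1.Δ0 q=1 n0=1 y=1 clk=1 z=1 p=1 u=1 r=0 x=1
t1.Δ1 q=1 n0=1 y=1 clk=0 z=1 p=1 u=1 r=0 x=1
t2.Δ0 q=1 n0=1 y=1 clk=0 z=1 p=1 u=1 r=0 x=1
t2.Δ1 q=1 n0=1 y=1 clk=1 z=1 p=1 u=1 r=0 x=1
t2.Δ2 q=0 n0=1 y=1 clk=1 z=1 p=1 u=1 r=1 x=1
t2.Δ3 q=0 n0=0 y=1 clk=1 z=1 p=1 u=1 r=1 x=1
t3.Δ0 q=0 n0=0 y=1 clk=1 z=1 p=1 u=1 r=1 x=1
t3.Δ1 q=0 n0=0 y=1 clk=0 z=1 p=1 u=1 r=1 x=1
t4.Δ0 q=0 n0=0 y=1 clk=0 z=1 p=1 u=1 r=1 x=1
t4.Δ1 q=0 n0=0 y=1 clk=1 z=1 p=1 u=1 r=1 x=1
t4.Δ2 q=1 n0=0 y=1 clk=1 z=1 p=1 u=1 r=0 x=1
t4.Δ3 q=1 n0=1 y=1 clk=1 z=1 p=1 u=1 r=0 x=1
t5.Δ0 q=1 n0=1 y=1 clk=1 z=1 p=1 u=1 r=0 x=1
t5.Δ1 q=1 n0=1 y=1 clk=0 z=1 p=1 u=1 r=0 x=1
t6.Δ0 q=1 n0=1 y=1 clk=0 z=1 p=1 u=1 r=0 x=1
t6.Δ1 q=1 n0=1 y=1 clk=1 z=1 p=1 u=1 r=0 x=1
t6.Δ2 q=0 n0=1 y=1 clk=1 z=1 p=1 u=1 r=1 x=1
t6.Δ3 q=0 n0=0 y=1 clk=1 z=1 p=1 u=1 r=1 x=1
t7.Δ0 q=0 n0=0 y=1 clk=1 z=1 p=1 u=1 r=1 x=1
t7.Δ1 q=0 n0=0 y=1 clk=0 z=1 p=1 u=1 r=1 x=1
t8.Δ0 q=0 n0=0 y=1 clk=0 z=1 p=1 u=1 r=1 x=1
t8.Δ1 q=0 n0=0 y=1 clk=1 z=1 p=1 u=1 r=1 x=1
t8.Δ2 q=1 n0=0 y=1 clk=1 z=1 p=1 u=1 r=0 x=1
t8.Δ3 q=1 n0=1 y=1 clk=1 z=1 p=1 u=1 r=0 x=1

3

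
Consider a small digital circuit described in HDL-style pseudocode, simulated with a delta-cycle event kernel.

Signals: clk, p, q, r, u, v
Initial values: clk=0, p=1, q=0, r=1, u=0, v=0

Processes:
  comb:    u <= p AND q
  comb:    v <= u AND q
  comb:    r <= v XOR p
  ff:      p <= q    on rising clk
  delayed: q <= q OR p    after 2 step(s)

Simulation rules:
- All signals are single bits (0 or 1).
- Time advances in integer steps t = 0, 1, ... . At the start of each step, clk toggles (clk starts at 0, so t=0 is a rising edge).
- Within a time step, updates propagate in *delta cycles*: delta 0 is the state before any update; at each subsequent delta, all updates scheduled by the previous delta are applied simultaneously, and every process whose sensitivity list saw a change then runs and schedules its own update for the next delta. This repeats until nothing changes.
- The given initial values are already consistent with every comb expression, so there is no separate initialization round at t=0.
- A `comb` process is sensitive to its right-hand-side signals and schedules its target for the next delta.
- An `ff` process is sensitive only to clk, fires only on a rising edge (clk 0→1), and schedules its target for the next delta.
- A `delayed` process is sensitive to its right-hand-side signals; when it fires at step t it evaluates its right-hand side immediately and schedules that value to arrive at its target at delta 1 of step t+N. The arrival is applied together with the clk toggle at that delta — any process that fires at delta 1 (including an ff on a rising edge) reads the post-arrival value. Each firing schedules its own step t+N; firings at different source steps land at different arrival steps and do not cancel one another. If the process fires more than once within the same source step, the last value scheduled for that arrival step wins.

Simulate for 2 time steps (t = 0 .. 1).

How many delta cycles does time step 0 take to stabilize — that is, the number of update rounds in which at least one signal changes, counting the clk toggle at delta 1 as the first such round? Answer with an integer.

3

[bits: clk,v,r,u,q,p]
t=0: Δ0=001001 Δ1=101001 Δ2=101000 Δ3=100000 | 3Δ
t=1: Δ0=100000 Δ1=000000 | 1Δ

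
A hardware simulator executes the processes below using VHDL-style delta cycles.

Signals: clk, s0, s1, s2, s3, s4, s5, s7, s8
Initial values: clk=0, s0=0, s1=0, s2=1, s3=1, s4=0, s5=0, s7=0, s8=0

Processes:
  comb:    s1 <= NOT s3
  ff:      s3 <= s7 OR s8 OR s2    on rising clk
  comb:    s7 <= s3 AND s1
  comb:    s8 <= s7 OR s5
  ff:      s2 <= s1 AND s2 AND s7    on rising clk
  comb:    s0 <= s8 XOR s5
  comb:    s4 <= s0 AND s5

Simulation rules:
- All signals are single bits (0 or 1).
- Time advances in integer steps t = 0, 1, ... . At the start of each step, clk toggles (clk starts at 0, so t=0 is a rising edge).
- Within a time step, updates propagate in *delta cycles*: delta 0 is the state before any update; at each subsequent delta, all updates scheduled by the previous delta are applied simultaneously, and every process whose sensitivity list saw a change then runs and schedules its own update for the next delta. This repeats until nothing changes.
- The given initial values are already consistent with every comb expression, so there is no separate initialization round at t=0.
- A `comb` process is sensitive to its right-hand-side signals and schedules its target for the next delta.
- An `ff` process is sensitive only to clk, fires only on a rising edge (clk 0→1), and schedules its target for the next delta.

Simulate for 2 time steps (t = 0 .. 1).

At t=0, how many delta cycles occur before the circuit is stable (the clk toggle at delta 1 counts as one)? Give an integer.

t0.Δ0 s1=0 s0=0 clk=0 s2=1 s8=0 s4=0 s7=0 s5=0 s3=1
t0.Δ1 s1=0 s0=0 clk=1 s2=1 s8=0 s4=0 s7=0 s5=0 s3=1
t0.Δ2 s1=0 s0=0 clk=1 s2=0 s8=0 s4=0 s7=0 s5=0 s3=1
t1.Δ0 s1=0 s0=0 clk=1 s2=0 s8=0 s4=0 s7=0 s5=0 s3=1
t1.Δ1 s1=0 s0=0 clk=0 s2=0 s8=0 s4=0 s7=0 s5=0 s3=1

2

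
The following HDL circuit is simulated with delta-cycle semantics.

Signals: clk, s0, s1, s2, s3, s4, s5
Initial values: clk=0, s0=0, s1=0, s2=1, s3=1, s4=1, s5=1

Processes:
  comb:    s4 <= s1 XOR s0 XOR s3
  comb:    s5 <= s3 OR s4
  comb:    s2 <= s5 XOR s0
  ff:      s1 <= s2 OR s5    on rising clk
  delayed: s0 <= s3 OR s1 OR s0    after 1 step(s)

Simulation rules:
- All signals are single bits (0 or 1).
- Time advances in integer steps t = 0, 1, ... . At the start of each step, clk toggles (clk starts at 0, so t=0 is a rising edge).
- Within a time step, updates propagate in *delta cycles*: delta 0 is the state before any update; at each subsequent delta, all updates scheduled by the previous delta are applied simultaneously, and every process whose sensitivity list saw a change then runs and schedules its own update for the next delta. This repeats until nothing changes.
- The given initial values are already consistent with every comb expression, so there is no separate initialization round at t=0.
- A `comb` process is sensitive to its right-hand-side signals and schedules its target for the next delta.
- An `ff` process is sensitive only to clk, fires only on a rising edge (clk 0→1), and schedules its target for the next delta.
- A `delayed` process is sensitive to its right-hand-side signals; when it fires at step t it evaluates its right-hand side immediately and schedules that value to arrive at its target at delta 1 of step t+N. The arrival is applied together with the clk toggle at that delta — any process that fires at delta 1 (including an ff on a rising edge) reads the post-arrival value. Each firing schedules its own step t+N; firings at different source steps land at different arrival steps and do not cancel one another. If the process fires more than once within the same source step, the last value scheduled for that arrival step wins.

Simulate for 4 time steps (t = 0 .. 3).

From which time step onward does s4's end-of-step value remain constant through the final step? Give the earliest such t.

[bits: s4,s1,s5,s2,s0,clk,s3]
t=0: Δ0=1011001 Δ1=1011011 Δ2=1111011 Δ3=0111011 | 3Δ
t=1: Δ0=0111011 Δ1=0111101 Δ2=1110101 | 2Δ
t=2: Δ0=1110101 Δ1=1110111 | 1Δ
t=3: Δ0=1110111 Δ1=1110101 | 1Δ

1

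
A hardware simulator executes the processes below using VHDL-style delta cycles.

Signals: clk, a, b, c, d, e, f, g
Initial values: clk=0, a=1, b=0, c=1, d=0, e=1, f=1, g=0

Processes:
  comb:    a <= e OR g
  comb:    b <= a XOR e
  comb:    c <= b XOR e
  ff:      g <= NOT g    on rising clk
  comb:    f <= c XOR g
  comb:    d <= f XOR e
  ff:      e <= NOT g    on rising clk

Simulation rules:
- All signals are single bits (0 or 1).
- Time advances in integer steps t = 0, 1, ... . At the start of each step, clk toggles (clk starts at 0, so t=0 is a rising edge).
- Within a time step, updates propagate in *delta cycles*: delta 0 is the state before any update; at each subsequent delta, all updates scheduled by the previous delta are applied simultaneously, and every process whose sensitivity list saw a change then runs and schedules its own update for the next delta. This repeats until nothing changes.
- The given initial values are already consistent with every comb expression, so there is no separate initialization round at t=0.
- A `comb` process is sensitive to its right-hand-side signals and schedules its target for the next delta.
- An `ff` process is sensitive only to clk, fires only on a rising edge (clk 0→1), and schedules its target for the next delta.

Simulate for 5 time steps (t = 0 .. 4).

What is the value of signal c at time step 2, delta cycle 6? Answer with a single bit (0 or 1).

t=0 Δ0: f=1 e=1 d=0 b=0 c=1 clk=0 a=1 g=0
  Δ1: clk:0→1
  Δ2: g:0→1
  Δ3: f:1→0
  Δ4: d:0→1
  (4Δ to stable)
t=1 Δ0: f=0 e=1 d=1 b=0 c=1 clk=1 a=1 g=1
  Δ1: clk:1→0
  (1Δ to stable)
t=2 Δ0: f=0 e=1 d=1 b=0 c=1 clk=0 a=1 g=1
  Δ1: clk:0→1
  Δ2: e:1→0, g:1→0
  Δ3: f:0→1, d:1→0, b:0→1, c:1→0, a:1→0
  Δ4: f:1→0, d:0→1, b:1→0, c:0→1
  Δ5: f:0→1, d:1→0, c:1→0
  Δ6: f:1→0, d:0→1
  Δ7: d:1→0
  (7Δ to stable)
t=3 Δ0: f=0 e=0 d=0 b=0 c=0 clk=1 a=0 g=0
  Δ1: clk:1→0
  (1Δ to stable)
t=4 Δ0: f=0 e=0 d=0 b=0 c=0 clk=0 a=0 g=0
  Δ1: clk:0→1
  Δ2: e:0→1, g:0→1
  Δ3: f:0→1, d:0→1, b:0→1, c:0→1, a:0→1
  Δ4: f:1→0, d:1→0, b:1→0, c:1→0
  Δ5: f:0→1, d:0→1, c:0→1
  Δ6: f:1→0, d:1→0
  Δ7: d:0→1
  (7Δ to stable)

0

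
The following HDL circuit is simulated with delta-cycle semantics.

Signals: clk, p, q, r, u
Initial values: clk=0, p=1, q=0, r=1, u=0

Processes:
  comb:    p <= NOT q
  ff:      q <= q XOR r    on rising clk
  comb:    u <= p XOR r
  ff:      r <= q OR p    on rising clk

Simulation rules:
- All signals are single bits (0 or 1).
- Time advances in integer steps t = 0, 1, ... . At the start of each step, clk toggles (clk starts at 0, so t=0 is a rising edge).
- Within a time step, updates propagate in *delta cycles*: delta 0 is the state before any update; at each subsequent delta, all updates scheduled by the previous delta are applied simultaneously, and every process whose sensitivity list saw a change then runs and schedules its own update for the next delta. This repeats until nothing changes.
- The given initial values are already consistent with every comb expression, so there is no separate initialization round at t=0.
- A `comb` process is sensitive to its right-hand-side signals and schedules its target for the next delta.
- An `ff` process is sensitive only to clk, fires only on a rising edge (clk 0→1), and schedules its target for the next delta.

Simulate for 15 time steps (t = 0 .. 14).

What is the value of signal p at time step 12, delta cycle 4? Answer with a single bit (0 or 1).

t0.Δ0 q=0 clk=0 p=1 r=1 u=0
t0.Δ1 q=0 clk=1 p=1 r=1 u=0
t0.Δ2 q=1 clk=1 p=1 r=1 u=0
t0.Δ3 q=1 clk=1 p=0 r=1 u=0
t0.Δ4 q=1 clk=1 p=0 r=1 u=1
t1.Δ0 q=1 clk=1 p=0 r=1 u=1
t1.Δ1 q=1 clk=0 p=0 r=1 u=1
t2.Δ0 q=1 clk=0 p=0 r=1 u=1
t2.Δ1 q=1 clk=1 p=0 r=1 u=1
t2.Δ2 q=0 clk=1 p=0 r=1 u=1
t2.Δ3 q=0 clk=1 p=1 r=1 u=1
t2.Δ4 q=0 clk=1 p=1 r=1 u=0
t3.Δ0 q=0 clk=1 p=1 r=1 u=0
t3.Δ1 q=0 clk=0 p=1 r=1 u=0
t4.Δ0 q=0 clk=0 p=1 r=1 u=0
t4.Δ1 q=0 clk=1 p=1 r=1 u=0
t4.Δ2 q=1 clk=1 p=1 r=1 u=0
t4.Δ3 q=1 clk=1 p=0 r=1 u=0
t4.Δ4 q=1 clk=1 p=0 r=1 u=1
t5.Δ0 q=1 clk=1 p=0 r=1 u=1
t5.Δ1 q=1 clk=0 p=0 r=1 u=1
t6.Δ0 q=1 clk=0 p=0 r=1 u=1
t6.Δ1 q=1 clk=1 p=0 r=1 u=1
t6.Δ2 q=0 clk=1 p=0 r=1 u=1
t6.Δ3 q=0 clk=1 p=1 r=1 u=1
t6.Δ4 q=0 clk=1 p=1 r=1 u=0
t7.Δ0 q=0 clk=1 p=1 r=1 u=0
t7.Δ1 q=0 clk=0 p=1 r=1 u=0
t8.Δ0 q=0 clk=0 p=1 r=1 u=0
t8.Δ1 q=0 clk=1 p=1 r=1 u=0
t8.Δ2 q=1 clk=1 p=1 r=1 u=0
t8.Δ3 q=1 clk=1 p=0 r=1 u=0
t8.Δ4 q=1 clk=1 p=0 r=1 u=1
t9.Δ0 q=1 clk=1 p=0 r=1 u=1
t9.Δ1 q=1 clk=0 p=0 r=1 u=1
t10.Δ0 q=1 clk=0 p=0 r=1 u=1
t10.Δ1 q=1 clk=1 p=0 r=1 u=1
t10.Δ2 q=0 clk=1 p=0 r=1 u=1
t10.Δ3 q=0 clk=1 p=1 r=1 u=1
t10.Δ4 q=0 clk=1 p=1 r=1 u=0
t11.Δ0 q=0 clk=1 p=1 r=1 u=0
t11.Δ1 q=0 clk=0 p=1 r=1 u=0
t12.Δ0 q=0 clk=0 p=1 r=1 u=0
t12.Δ1 q=0 clk=1 p=1 r=1 u=0
t12.Δ2 q=1 clk=1 p=1 r=1 u=0
t12.Δ3 q=1 clk=1 p=0 r=1 u=0
t12.Δ4 q=1 clk=1 p=0 r=1 u=1
t13.Δ0 q=1 clk=1 p=0 r=1 u=1
t13.Δ1 q=1 clk=0 p=0 r=1 u=1
t14.Δ0 q=1 clk=0 p=0 r=1 u=1
t14.Δ1 q=1 clk=1 p=0 r=1 u=1
t14.Δ2 q=0 clk=1 p=0 r=1 u=1
t14.Δ3 q=0 clk=1 p=1 r=1 u=1
t14.Δ4 q=0 clk=1 p=1 r=1 u=0

0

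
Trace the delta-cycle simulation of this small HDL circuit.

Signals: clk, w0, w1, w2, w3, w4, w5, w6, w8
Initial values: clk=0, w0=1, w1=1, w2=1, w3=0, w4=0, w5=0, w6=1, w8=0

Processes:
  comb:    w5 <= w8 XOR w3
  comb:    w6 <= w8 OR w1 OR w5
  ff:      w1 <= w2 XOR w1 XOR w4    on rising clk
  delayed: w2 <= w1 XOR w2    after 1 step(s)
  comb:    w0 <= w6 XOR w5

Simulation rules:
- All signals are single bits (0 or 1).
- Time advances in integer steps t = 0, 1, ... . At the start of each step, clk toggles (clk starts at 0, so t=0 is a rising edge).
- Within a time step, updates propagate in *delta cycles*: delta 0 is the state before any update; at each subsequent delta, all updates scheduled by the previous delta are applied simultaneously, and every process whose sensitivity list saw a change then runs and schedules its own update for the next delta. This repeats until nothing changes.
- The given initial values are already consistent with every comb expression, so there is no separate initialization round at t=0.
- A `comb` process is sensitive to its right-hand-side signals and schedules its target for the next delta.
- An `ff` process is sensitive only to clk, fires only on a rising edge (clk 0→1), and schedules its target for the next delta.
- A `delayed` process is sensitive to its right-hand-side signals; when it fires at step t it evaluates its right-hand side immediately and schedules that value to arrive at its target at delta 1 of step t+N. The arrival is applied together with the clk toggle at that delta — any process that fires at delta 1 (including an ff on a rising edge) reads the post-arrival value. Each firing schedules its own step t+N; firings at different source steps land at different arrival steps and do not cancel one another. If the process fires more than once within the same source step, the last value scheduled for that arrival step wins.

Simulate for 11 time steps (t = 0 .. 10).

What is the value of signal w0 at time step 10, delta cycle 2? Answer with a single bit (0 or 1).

t0.Δ0 clk=0 w5=0 w8=0 w4=0 w0=1 w1=1 w6=1 w2=1 w3=0
t0.Δ1 clk=1 w5=0 w8=0 w4=0 w0=1 w1=1 w6=1 w2=1 w3=0
t0.Δ2 clk=1 w5=0 w8=0 w4=0 w0=1 w1=0 w6=1 w2=1 w3=0
t0.Δ3 clk=1 w5=0 w8=0 w4=0 w0=1 w1=0 w6=0 w2=1 w3=0
t0.Δ4 clk=1 w5=0 w8=0 w4=0 w0=0 w1=0 w6=0 w2=1 w3=0
t1.Δ0 clk=1 w5=0 w8=0 w4=0 w0=0 w1=0 w6=0 w2=1 w3=0
t1.Δ1 clk=0 w5=0 w8=0 w4=0 w0=0 w1=0 w6=0 w2=1 w3=0
t2.Δ0 clk=0 w5=0 w8=0 w4=0 w0=0 w1=0 w6=0 w2=1 w3=0
t2.Δ1 clk=1 w5=0 w8=0 w4=0 w0=0 w1=0 w6=0 w2=1 w3=0
t2.Δ2 clk=1 w5=0 w8=0 w4=0 w0=0 w1=1 w6=0 w2=1 w3=0
t2.Δ3 clk=1 w5=0 w8=0 w4=0 w0=0 w1=1 w6=1 w2=1 w3=0
t2.Δ4 clk=1 w5=0 w8=0 w4=0 w0=1 w1=1 w6=1 w2=1 w3=0
t3.Δ0 clk=1 w5=0 w8=0 w4=0 w0=1 w1=1 w6=1 w2=1 w3=0
t3.Δ1 clk=0 w5=0 w8=0 w4=0 w0=1 w1=1 w6=1 w2=0 w3=0
t4.Δ0 clk=0 w5=0 w8=0 w4=0 w0=1 w1=1 w6=1 w2=0 w3=0
t4.Δ1 clk=1 w5=0 w8=0 w4=0 w0=1 w1=1 w6=1 w2=1 w3=0
t4.Δ2 clk=1 w5=0 w8=0 w4=0 w0=1 w1=0 w6=1 w2=1 w3=0
t4.Δ3 clk=1 w5=0 w8=0 w4=0 w0=1 w1=0 w6=0 w2=1 w3=0
t4.Δ4 clk=1 w5=0 w8=0 w4=0 w0=0 w1=0 w6=0 w2=1 w3=0
t5.Δ0 clk=1 w5=0 w8=0 w4=0 w0=0 w1=0 w6=0 w2=1 w3=0
t5.Δ1 clk=0 w5=0 w8=0 w4=0 w0=0 w1=0 w6=0 w2=1 w3=0
t6.Δ0 clk=0 w5=0 w8=0 w4=0 w0=0 w1=0 w6=0 w2=1 w3=0
t6.Δ1 clk=1 w5=0 w8=0 w4=0 w0=0 w1=0 w6=0 w2=1 w3=0
t6.Δ2 clk=1 w5=0 w8=0 w4=0 w0=0 w1=1 w6=0 w2=1 w3=0
t6.Δ3 clk=1 w5=0 w8=0 w4=0 w0=0 w1=1 w6=1 w2=1 w3=0
t6.Δ4 clk=1 w5=0 w8=0 w4=0 w0=1 w1=1 w6=1 w2=1 w3=0
t7.Δ0 clk=1 w5=0 w8=0 w4=0 w0=1 w1=1 w6=1 w2=1 w3=0
t7.Δ1 clk=0 w5=0 w8=0 w4=0 w0=1 w1=1 w6=1 w2=0 w3=0
t8.Δ0 clk=0 w5=0 w8=0 w4=0 w0=1 w1=1 w6=1 w2=0 w3=0
t8.Δ1 clk=1 w5=0 w8=0 w4=0 w0=1 w1=1 w6=1 w2=1 w3=0
t8.Δ2 clk=1 w5=0 w8=0 w4=0 w0=1 w1=0 w6=1 w2=1 w3=0
t8.Δ3 clk=1 w5=0 w8=0 w4=0 w0=1 w1=0 w6=0 w2=1 w3=0
t8.Δ4 clk=1 w5=0 w8=0 w4=0 w0=0 w1=0 w6=0 w2=1 w3=0
t9.Δ0 clk=1 w5=0 w8=0 w4=0 w0=0 w1=0 w6=0 w2=1 w3=0
t9.Δ1 clk=0 w5=0 w8=0 w4=0 w0=0 w1=0 w6=0 w2=1 w3=0
t10.Δ0 clk=0 w5=0 w8=0 w4=0 w0=0 w1=0 w6=0 w2=1 w3=0
t10.Δ1 clk=1 w5=0 w8=0 w4=0 w0=0 w1=0 w6=0 w2=1 w3=0
t10.Δ2 clk=1 w5=0 w8=0 w4=0 w0=0 w1=1 w6=0 w2=1 w3=0
t10.Δ3 clk=1 w5=0 w8=0 w4=0 w0=0 w1=1 w6=1 w2=1 w3=0
t10.Δ4 clk=1 w5=0 w8=0 w4=0 w0=1 w1=1 w6=1 w2=1 w3=0

0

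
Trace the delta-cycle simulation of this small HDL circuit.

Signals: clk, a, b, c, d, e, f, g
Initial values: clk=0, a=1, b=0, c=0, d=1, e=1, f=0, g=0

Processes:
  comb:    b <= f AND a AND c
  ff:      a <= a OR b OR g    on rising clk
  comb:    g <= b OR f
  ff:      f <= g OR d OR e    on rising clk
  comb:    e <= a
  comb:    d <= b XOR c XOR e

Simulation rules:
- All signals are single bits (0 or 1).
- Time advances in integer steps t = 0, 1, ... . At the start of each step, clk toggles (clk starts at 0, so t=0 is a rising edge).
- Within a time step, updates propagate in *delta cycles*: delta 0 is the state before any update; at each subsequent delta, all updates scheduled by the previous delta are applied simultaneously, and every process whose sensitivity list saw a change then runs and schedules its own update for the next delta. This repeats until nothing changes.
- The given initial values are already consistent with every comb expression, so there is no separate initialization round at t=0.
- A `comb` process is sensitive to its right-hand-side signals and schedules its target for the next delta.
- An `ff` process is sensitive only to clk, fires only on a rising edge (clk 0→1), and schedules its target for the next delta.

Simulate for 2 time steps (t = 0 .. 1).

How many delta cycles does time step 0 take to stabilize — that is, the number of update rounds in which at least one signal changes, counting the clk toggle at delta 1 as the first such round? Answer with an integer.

3

[bits: b,d,f,c,g,e,a,clk]
t=0: Δ0=01000110 Δ1=01000111 Δ2=01100111 Δ3=01101111 | 3Δ
t=1: Δ0=01101111 Δ1=01101110 | 1Δ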